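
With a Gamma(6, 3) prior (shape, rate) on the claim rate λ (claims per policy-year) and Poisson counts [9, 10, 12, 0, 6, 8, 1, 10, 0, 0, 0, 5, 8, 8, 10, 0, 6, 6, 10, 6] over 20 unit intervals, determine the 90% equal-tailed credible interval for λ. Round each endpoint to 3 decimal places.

Posterior: Gamma(6+115, 3+20) = Gamma(121, 23) (shape, rate).
Equal-tailed 90% interval: Gamma(121, 23) quantiles at 0.05 and 0.95.
Posterior mean ≈ 5.261, SD ≈ 0.478; a Normal approximation gives roughly [4.474, 6.048].
Exact: lower = 4.500; upper = 6.071.

[4.500, 6.071]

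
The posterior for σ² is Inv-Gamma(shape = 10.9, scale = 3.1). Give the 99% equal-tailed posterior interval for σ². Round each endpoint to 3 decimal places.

[0.146, 0.728]

Inverse-Gamma(10.9, 3.1) quantiles: F⁻¹(0.005) and F⁻¹(0.995).
Equivalently, 1/σ² ~ Gamma(10.9, rate = 3.1); invert its 0.995 and 0.005 quantiles.
Posterior mean ≈ 0.313, SD ≈ 0.105; a Normal approximation gives roughly [0.043, 0.583].
Exact: lower = 0.146; upper = 0.728.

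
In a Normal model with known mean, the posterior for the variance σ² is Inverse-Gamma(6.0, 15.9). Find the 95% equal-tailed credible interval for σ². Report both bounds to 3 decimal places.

Inverse-Gamma(6.0, 15.9) quantiles: F⁻¹(0.025) and F⁻¹(0.975).
Equivalently, 1/σ² ~ Gamma(6.0, rate = 15.9); invert its 0.975 and 0.025 quantiles.
Posterior mean ≈ 3.180, SD ≈ 1.590; a Normal approximation gives roughly [0.064, 6.296].
Exact: lower = 1.363; upper = 7.221.

[1.363, 7.221]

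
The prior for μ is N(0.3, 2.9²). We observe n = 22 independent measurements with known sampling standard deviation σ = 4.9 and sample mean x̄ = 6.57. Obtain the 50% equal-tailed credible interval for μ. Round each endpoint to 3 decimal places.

Posterior precision = 1/2.9² + 22/4.9² = 0.1189 + 0.9163 = 1.0352, so posterior SD = 0.9829.
Posterior mean = (0.3/2.9² + 22·6.57/4.9²) / 1.0352 = 5.8498.
Interval: 5.8498 ± 0.674 × 0.9829 → [5.187, 6.513].

[5.187, 6.513]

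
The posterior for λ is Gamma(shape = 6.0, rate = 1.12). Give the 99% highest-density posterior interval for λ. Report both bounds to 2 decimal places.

[1.05, 11.90]

The posterior is unimodal and skewed, so the HPD interval has equal density at both endpoints and is the shortest 99% interval.
Solving f(1.05) = f(11.90) with F(11.90) − F(1.05) = 0.99 gives [1.05, 11.90].
For comparison, the equal-tailed interval is [1.37, 12.63]; the HPD is narrower and shifted toward the mode.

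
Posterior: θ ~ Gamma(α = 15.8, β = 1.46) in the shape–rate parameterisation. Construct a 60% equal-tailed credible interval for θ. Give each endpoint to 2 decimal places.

Posterior: Gamma(shape 15.8, rate 1.46).
Equal-tailed 60% interval: Gamma(15.8, 1.46) quantiles at 0.2 and 0.8.
Posterior mean ≈ 10.82, SD ≈ 2.72; a Normal approximation gives roughly [8.53, 13.11].
Exact: lower = 8.49; upper = 13.02.

[8.49, 13.02]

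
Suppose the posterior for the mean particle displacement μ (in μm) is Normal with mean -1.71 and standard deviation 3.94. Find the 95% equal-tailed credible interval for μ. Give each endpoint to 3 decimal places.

The posterior is symmetric, so the 95% equal-tailed interval is μ = -1.71 ± z·3.94 with z = 1.960.
Half-width: 1.960 × 3.94 = 7.722.
-1.71 − 7.722 = -9.432; -1.71 + 7.722 = 6.012.

[-9.432, 6.012]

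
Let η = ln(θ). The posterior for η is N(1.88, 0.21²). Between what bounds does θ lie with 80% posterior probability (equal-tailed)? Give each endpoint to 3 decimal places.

On the log scale the 80% interval is 1.88 ± 1.282 × 0.21 = [1.6109, 2.1491].
Exponentiate: [e^1.6109, e^2.1491] = [5.007, 8.577].

[5.007, 8.577]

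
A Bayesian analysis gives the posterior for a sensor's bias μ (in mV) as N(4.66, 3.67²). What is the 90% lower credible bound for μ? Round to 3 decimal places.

Need L with P(μ ≥ L) = 0.90: L = 4.66 − z_{0.1}·3.67.
z = 1.282; L = 4.66 − 1.282 × 3.67 = -0.043.

-0.043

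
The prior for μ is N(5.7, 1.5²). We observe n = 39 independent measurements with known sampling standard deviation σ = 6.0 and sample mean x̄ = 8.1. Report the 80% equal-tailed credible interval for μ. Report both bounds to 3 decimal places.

Posterior precision = 1/1.5² + 39/6.0² = 0.4444 + 1.0833 = 1.5278, so posterior SD = 0.8090.
Posterior mean = (5.7/1.5² + 39·8.1/6.0²) / 1.5278 = 7.4018.
Interval: 7.4018 ± 1.282 × 0.8090 → [6.365, 8.439].

[6.365, 8.439]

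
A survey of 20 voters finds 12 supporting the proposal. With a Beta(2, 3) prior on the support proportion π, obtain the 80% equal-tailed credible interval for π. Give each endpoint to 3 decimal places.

[0.433, 0.685]

Posterior: Beta(2+12, 3+8) = Beta(14, 11).
Equal-tailed 80% interval: the 0.1 and 0.9 quantiles of Beta(14, 11).
Posterior mean ≈ 0.560, SD ≈ 0.097; a Normal approximation gives roughly [0.435, 0.685].
Exact: F⁻¹(0.1) = 0.433; F⁻¹(0.9) = 0.685.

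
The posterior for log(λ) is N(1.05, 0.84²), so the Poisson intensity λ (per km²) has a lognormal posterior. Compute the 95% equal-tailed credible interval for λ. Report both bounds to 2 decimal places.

[0.55, 14.83]

On the log scale the 95% interval is 1.05 ± 1.960 × 0.84 = [-0.5964, 2.6964].
Exponentiate: [e^-0.5964, e^2.6964] = [0.55, 14.83].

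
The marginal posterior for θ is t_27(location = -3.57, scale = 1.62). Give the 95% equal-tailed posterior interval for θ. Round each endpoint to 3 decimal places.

The t_27 distribution is symmetric; the 95% interval is -3.57 ± t·1.62 with t_{0.975,27} = 2.052.
Half-width: 2.052 × 1.62 = 3.324.
-3.57 − 3.324 = -6.894; -3.57 + 3.324 = -0.246.

[-6.894, -0.246]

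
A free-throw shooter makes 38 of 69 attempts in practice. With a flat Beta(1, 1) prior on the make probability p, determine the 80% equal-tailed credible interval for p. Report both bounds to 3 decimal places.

[0.473, 0.624]

Posterior: Beta(1+38, 1+31) = Beta(39, 32).
Equal-tailed 80% interval: the 0.1 and 0.9 quantiles of Beta(39, 32).
Posterior mean ≈ 0.549, SD ≈ 0.059; a Normal approximation gives roughly [0.474, 0.624].
Exact: F⁻¹(0.1) = 0.473; F⁻¹(0.9) = 0.624.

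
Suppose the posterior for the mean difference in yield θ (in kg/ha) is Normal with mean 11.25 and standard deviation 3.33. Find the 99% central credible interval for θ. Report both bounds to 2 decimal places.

[2.67, 19.83]

The posterior is symmetric, so the 99% equal-tailed interval is θ = 11.25 ± z·3.33 with z = 2.576.
Half-width: 2.576 × 3.33 = 8.58.
11.25 − 8.58 = 2.67; 11.25 + 8.58 = 19.83.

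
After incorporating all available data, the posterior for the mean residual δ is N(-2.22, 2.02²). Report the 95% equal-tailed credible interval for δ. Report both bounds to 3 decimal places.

[-6.179, 1.739]

The posterior is symmetric, so the 95% equal-tailed interval is δ = -2.22 ± z·2.02 with z = 1.960.
Half-width: 1.960 × 2.02 = 3.959.
-2.22 − 3.959 = -6.179; -2.22 + 3.959 = 1.739.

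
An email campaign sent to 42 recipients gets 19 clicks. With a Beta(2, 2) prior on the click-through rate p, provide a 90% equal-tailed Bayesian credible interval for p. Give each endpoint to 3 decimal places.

[0.338, 0.577]

Posterior: Beta(2+19, 2+23) = Beta(21, 25).
Equal-tailed 90% interval: the 0.05 and 0.95 quantiles of Beta(21, 25).
Posterior mean ≈ 0.457, SD ≈ 0.073; a Normal approximation gives roughly [0.337, 0.576].
Exact: F⁻¹(0.05) = 0.338; F⁻¹(0.95) = 0.577.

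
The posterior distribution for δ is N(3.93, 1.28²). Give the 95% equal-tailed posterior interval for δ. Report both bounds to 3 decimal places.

The posterior is symmetric, so the 95% equal-tailed interval is δ = 3.93 ± z·1.28 with z = 1.960.
Half-width: 1.960 × 1.28 = 2.509.
3.93 − 2.509 = 1.421; 3.93 + 2.509 = 6.439.

[1.421, 6.439]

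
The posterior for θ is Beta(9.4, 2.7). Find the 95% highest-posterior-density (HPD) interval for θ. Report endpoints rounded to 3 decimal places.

[0.553, 0.972]

The posterior is unimodal and skewed, so the HPD interval has equal density at both endpoints and is the shortest 95% interval.
Solving f(0.553) = f(0.972) with F(0.972) − F(0.553) = 0.95 gives [0.553, 0.972].
For comparison, the equal-tailed interval is [0.516, 0.953]; the HPD is narrower and shifted toward the mode.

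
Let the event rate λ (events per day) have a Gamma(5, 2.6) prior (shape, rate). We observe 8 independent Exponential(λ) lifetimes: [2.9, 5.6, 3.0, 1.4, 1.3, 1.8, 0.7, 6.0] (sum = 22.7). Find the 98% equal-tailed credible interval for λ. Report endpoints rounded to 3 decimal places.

Posterior: Gamma(5+8, 2.6+22.7) = Gamma(13, 25.3) (shape, rate).
Equal-tailed 98% interval: Gamma(13, 25.3) quantiles at 0.01 and 0.99.
Posterior mean ≈ 0.514, SD ≈ 0.143; a Normal approximation gives roughly [0.182, 0.845].
Exact: lower = 0.241; upper = 0.902.

[0.241, 0.902]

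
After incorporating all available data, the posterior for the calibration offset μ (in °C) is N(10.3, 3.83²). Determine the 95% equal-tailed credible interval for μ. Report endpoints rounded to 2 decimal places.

The posterior is symmetric, so the 95% equal-tailed interval is μ = 10.3 ± z·3.83 with z = 1.960.
Half-width: 1.960 × 3.83 = 7.51.
10.3 − 7.51 = 2.79; 10.3 + 7.51 = 17.81.

[2.79, 17.81]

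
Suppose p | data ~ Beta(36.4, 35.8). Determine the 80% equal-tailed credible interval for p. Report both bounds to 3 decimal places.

Posterior: Beta(36.4, 35.8).
Equal-tailed 80% interval: the 0.1 and 0.9 quantiles of Beta(36.4, 35.8).
Posterior mean ≈ 0.504, SD ≈ 0.058; a Normal approximation gives roughly [0.429, 0.579].
Exact: F⁻¹(0.1) = 0.429; F⁻¹(0.9) = 0.579.

[0.429, 0.579]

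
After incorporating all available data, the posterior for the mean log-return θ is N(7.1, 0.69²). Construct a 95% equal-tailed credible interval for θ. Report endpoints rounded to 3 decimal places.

[5.748, 8.452]

The posterior is symmetric, so the 95% equal-tailed interval is θ = 7.1 ± z·0.69 with z = 1.960.
Half-width: 1.960 × 0.69 = 1.352.
7.1 − 1.352 = 5.748; 7.1 + 1.352 = 8.452.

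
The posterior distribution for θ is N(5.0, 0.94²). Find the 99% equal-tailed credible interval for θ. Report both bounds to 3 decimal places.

[2.579, 7.421]

The posterior is symmetric, so the 99% equal-tailed interval is θ = 5.0 ± z·0.94 with z = 2.576.
Half-width: 2.576 × 0.94 = 2.421.
5.0 − 2.421 = 2.579; 5.0 + 2.421 = 7.421.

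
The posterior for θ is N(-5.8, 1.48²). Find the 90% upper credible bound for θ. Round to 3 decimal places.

-3.903

Need U with P(θ ≤ U) = 0.90: U = -5.8 + z_{0.1}·1.48.
z = 1.282; U = -5.8 + 1.282 × 1.48 = -3.903.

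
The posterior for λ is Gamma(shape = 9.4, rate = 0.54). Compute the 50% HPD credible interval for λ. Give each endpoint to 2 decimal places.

[12.18, 19.50]

The posterior is unimodal and skewed, so the HPD interval has equal density at both endpoints and is the shortest 50% interval.
Solving f(12.18) = f(19.50) with F(19.50) − F(12.18) = 0.50 gives [12.18, 19.50].
For comparison, the equal-tailed interval is [13.32, 20.83]; the HPD is narrower and shifted toward the mode.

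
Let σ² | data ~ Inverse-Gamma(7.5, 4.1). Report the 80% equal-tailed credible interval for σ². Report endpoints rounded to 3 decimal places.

[0.368, 0.959]

Inverse-Gamma(7.5, 4.1) quantiles: F⁻¹(0.1) and F⁻¹(0.9).
Equivalently, 1/σ² ~ Gamma(7.5, rate = 4.1); invert its 0.9 and 0.1 quantiles.
Posterior mean ≈ 0.631, SD ≈ 0.269; a Normal approximation gives roughly [0.286, 0.975].
Exact: lower = 0.368; upper = 0.959.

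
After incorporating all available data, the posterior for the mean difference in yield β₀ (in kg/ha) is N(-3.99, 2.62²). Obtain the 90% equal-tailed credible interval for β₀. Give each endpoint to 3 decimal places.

The posterior is symmetric, so the 90% equal-tailed interval is β₀ = -3.99 ± z·2.62 with z = 1.645.
Half-width: 1.645 × 2.62 = 4.310.
-3.99 − 4.310 = -8.300; -3.99 + 4.310 = 0.320.

[-8.300, 0.320]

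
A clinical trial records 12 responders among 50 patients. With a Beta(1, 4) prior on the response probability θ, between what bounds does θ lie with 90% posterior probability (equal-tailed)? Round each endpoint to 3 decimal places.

[0.149, 0.335]

Posterior: Beta(1+12, 4+38) = Beta(13, 42).
Equal-tailed 90% interval: the 0.05 and 0.95 quantiles of Beta(13, 42).
Posterior mean ≈ 0.236, SD ≈ 0.057; a Normal approximation gives roughly [0.143, 0.330].
Exact: F⁻¹(0.05) = 0.149; F⁻¹(0.95) = 0.335.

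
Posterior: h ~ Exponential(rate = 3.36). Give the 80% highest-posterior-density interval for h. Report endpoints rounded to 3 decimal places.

[0.000, 0.479]

The exponential density is strictly decreasing on [0, ∞), so the HPD interval is anchored at 0: [0, q] with P(h ≤ q) = 0.80.
q = −ln(1 − 0.80) / 3.36 = 1.6094 / 3.36 = 0.479.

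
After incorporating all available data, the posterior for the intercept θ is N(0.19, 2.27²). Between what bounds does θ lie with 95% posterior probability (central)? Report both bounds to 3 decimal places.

The posterior is symmetric, so the 95% equal-tailed interval is θ = 0.19 ± z·2.27 with z = 1.960.
Half-width: 1.960 × 2.27 = 4.449.
0.19 − 4.449 = -4.259; 0.19 + 4.449 = 4.639.

[-4.259, 4.639]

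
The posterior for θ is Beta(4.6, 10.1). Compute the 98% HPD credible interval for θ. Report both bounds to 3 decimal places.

[0.075, 0.591]

The posterior is unimodal and skewed, so the HPD interval has equal density at both endpoints and is the shortest 98% interval.
Solving f(0.075) = f(0.591) with F(0.591) − F(0.075) = 0.98 gives [0.075, 0.591].
For comparison, the equal-tailed interval is [0.088, 0.609]; the HPD is narrower and shifted toward the mode.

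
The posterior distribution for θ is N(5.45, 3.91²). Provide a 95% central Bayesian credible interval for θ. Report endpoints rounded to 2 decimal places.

The posterior is symmetric, so the 95% equal-tailed interval is θ = 5.45 ± z·3.91 with z = 1.960.
Half-width: 1.960 × 3.91 = 7.66.
5.45 − 7.66 = -2.21; 5.45 + 7.66 = 13.11.

[-2.21, 13.11]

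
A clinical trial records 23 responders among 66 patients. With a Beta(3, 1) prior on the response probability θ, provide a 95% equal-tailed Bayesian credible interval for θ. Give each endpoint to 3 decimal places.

[0.263, 0.487]

Posterior: Beta(3+23, 1+43) = Beta(26, 44).
Equal-tailed 95% interval: the 0.025 and 0.975 quantiles of Beta(26, 44).
Posterior mean ≈ 0.371, SD ≈ 0.057; a Normal approximation gives roughly [0.259, 0.484].
Exact: F⁻¹(0.025) = 0.263; F⁻¹(0.975) = 0.487.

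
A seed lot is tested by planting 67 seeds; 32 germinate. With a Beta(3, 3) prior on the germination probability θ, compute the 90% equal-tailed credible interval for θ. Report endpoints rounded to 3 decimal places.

Posterior: Beta(3+32, 3+35) = Beta(35, 38).
Equal-tailed 90% interval: the 0.05 and 0.95 quantiles of Beta(35, 38).
Posterior mean ≈ 0.479, SD ≈ 0.058; a Normal approximation gives roughly [0.384, 0.575].
Exact: F⁻¹(0.05) = 0.384; F⁻¹(0.95) = 0.575.

[0.384, 0.575]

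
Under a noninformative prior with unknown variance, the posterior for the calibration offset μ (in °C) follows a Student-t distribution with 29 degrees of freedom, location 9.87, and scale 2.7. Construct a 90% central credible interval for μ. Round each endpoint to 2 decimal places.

The t_29 distribution is symmetric; the 90% interval is 9.87 ± t·2.7 with t_{0.95,29} = 1.699.
Half-width: 1.699 × 2.7 = 4.59.
9.87 − 4.59 = 5.28; 9.87 + 4.59 = 14.46.

[5.28, 14.46]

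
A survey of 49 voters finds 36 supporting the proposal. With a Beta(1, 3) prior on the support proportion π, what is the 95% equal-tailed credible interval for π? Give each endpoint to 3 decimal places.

Posterior: Beta(1+36, 3+13) = Beta(37, 16).
Equal-tailed 95% interval: the 0.025 and 0.975 quantiles of Beta(37, 16).
Posterior mean ≈ 0.698, SD ≈ 0.062; a Normal approximation gives roughly [0.576, 0.821].
Exact: F⁻¹(0.025) = 0.569; F⁻¹(0.975) = 0.813.

[0.569, 0.813]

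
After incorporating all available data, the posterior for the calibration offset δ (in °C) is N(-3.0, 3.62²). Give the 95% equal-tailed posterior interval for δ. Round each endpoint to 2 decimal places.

[-10.10, 4.10]

The posterior is symmetric, so the 95% equal-tailed interval is δ = -3.0 ± z·3.62 with z = 1.960.
Half-width: 1.960 × 3.62 = 7.10.
-3.0 − 7.10 = -10.10; -3.0 + 7.10 = 4.10.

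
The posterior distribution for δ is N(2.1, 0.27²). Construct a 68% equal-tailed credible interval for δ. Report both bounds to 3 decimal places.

[1.831, 2.369]

The posterior is symmetric, so the 68% equal-tailed interval is δ = 2.1 ± z·0.27 with z = 0.994.
Half-width: 0.994 × 0.27 = 0.269.
2.1 − 0.269 = 1.831; 2.1 + 0.269 = 2.369.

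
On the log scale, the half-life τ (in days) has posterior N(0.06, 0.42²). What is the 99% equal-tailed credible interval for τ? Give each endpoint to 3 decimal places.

[0.360, 3.133]

On the log scale the 99% interval is 0.06 ± 2.576 × 0.42 = [-1.0218, 1.1418].
Exponentiate: [e^-1.0218, e^1.1418] = [0.360, 3.133].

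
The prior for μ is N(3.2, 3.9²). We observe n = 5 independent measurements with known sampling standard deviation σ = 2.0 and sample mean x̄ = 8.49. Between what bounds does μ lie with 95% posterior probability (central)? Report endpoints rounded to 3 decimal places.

Posterior precision = 1/3.9² + 5/2.0² = 0.0657 + 1.2500 = 1.3157, so posterior SD = 0.8718.
Posterior mean = (3.2/3.9² + 5·8.49/2.0²) / 1.3157 = 8.2257.
Interval: 8.2257 ± 1.960 × 0.8718 → [6.517, 9.934].

[6.517, 9.934]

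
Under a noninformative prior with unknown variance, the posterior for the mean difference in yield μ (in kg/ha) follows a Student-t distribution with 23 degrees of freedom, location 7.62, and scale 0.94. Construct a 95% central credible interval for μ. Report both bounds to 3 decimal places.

[5.675, 9.565]

The t_23 distribution is symmetric; the 95% interval is 7.62 ± t·0.94 with t_{0.975,23} = 2.069.
Half-width: 2.069 × 0.94 = 1.945.
7.62 − 1.945 = 5.675; 7.62 + 1.945 = 9.565.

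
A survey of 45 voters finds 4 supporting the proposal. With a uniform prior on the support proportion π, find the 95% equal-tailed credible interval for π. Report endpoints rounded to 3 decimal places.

[0.036, 0.208]

Posterior: Beta(1+4, 1+41) = Beta(5, 42).
Equal-tailed 95% interval: the 0.025 and 0.975 quantiles of Beta(5, 42).
Posterior mean ≈ 0.106, SD ≈ 0.045; a Normal approximation gives roughly [0.019, 0.194].
Exact: F⁻¹(0.025) = 0.036; F⁻¹(0.975) = 0.208.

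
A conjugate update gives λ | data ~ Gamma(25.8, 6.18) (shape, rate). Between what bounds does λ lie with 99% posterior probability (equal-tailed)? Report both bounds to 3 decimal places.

[2.361, 6.594]

Posterior: Gamma(shape 25.8, rate 6.18).
Equal-tailed 99% interval: Gamma(25.8, 6.18) quantiles at 0.005 and 0.995.
Posterior mean ≈ 4.175, SD ≈ 0.822; a Normal approximation gives roughly [2.058, 6.292].
Exact: lower = 2.361; upper = 6.594.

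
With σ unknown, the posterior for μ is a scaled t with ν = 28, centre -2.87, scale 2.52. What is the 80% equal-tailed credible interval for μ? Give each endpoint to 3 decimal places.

[-6.178, 0.438]

The t_28 distribution is symmetric; the 80% interval is -2.87 ± t·2.52 with t_{0.9,28} = 1.313.
Half-width: 1.313 × 2.52 = 3.308.
-2.87 − 3.308 = -6.178; -2.87 + 3.308 = 0.438.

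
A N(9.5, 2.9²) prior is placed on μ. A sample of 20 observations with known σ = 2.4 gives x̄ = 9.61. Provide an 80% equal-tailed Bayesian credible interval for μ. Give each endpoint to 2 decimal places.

Posterior precision = 1/2.9² + 20/2.4² = 0.1189 + 3.4722 = 3.5911, so posterior SD = 0.5277.
Posterior mean = (9.5/2.9² + 20·9.61/2.4²) / 3.5911 = 9.6064.
Interval: 9.6064 ± 1.282 × 0.5277 → [8.93, 10.28].

[8.93, 10.28]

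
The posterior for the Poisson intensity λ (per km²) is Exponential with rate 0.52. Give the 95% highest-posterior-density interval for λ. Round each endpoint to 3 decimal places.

[0.000, 5.761]

The exponential density is strictly decreasing on [0, ∞), so the HPD interval is anchored at 0: [0, q] with P(λ ≤ q) = 0.95.
q = −ln(1 − 0.95) / 0.52 = 2.9957 / 0.52 = 5.761.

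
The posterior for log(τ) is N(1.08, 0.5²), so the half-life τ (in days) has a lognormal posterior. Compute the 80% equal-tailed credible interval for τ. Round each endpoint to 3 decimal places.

On the log scale the 80% interval is 1.08 ± 1.282 × 0.5 = [0.4392, 1.7208].
Exponentiate: [e^0.4392, e^1.7208] = [1.552, 5.589].

[1.552, 5.589]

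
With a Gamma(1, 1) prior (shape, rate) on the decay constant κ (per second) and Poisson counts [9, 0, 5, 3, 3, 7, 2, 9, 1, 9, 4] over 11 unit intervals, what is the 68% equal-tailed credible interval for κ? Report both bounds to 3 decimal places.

[3.815, 5.018]

Posterior: Gamma(1+52, 1+11) = Gamma(53, 12) (shape, rate).
Equal-tailed 68% interval: Gamma(53, 12) quantiles at 0.16 and 0.84.
Posterior mean ≈ 4.417, SD ≈ 0.607; a Normal approximation gives roughly [3.813, 5.020].
Exact: lower = 3.815; upper = 5.018.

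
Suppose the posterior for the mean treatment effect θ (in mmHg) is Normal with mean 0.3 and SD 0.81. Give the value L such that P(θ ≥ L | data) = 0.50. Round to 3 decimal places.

Need L with P(θ ≥ L) = 0.50: L = 0.3 − z_{0.5}·0.81.
z = 0.000; L = 0.3 − 0.000 × 0.81 = 0.300.

0.300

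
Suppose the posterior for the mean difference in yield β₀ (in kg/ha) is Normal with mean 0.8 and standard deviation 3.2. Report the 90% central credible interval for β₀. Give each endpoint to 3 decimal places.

The posterior is symmetric, so the 90% equal-tailed interval is β₀ = 0.8 ± z·3.2 with z = 1.645.
Half-width: 1.645 × 3.2 = 5.264.
0.8 − 5.264 = -4.464; 0.8 + 5.264 = 6.064.

[-4.464, 6.064]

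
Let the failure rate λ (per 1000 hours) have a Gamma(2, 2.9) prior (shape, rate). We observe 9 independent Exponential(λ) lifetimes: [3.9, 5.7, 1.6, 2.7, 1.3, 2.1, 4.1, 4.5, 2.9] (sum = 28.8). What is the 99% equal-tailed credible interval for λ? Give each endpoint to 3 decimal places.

[0.136, 0.675]

Posterior: Gamma(2+9, 2.9+28.8) = Gamma(11, 31.7) (shape, rate).
Equal-tailed 99% interval: Gamma(11, 31.7) quantiles at 0.005 and 0.995.
Posterior mean ≈ 0.347, SD ≈ 0.105; a Normal approximation gives roughly [0.078, 0.617].
Exact: lower = 0.136; upper = 0.675.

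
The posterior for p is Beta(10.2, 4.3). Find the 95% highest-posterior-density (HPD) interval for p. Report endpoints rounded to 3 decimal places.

The posterior is unimodal and skewed, so the HPD interval has equal density at both endpoints and is the shortest 95% interval.
Solving f(0.476) = f(0.915) with F(0.915) − F(0.476) = 0.95 gives [0.476, 0.915].
For comparison, the equal-tailed interval is [0.454, 0.900]; the HPD is narrower and shifted toward the mode.

[0.476, 0.915]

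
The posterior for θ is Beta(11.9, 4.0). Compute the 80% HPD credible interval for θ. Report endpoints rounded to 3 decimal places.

[0.631, 0.897]

The posterior is unimodal and skewed, so the HPD interval has equal density at both endpoints and is the shortest 80% interval.
Solving f(0.631) = f(0.897) with F(0.897) − F(0.631) = 0.80 gives [0.631, 0.897].
For comparison, the equal-tailed interval is [0.605, 0.877]; the HPD is narrower and shifted toward the mode.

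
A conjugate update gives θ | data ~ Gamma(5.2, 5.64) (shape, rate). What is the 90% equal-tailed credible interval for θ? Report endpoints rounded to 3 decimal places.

Posterior: Gamma(shape 5.2, rate 5.64).
Equal-tailed 90% interval: Gamma(5.2, 5.64) quantiles at 0.05 and 0.95.
Posterior mean ≈ 0.922, SD ≈ 0.404; a Normal approximation gives roughly [0.257, 1.587].
Exact: lower = 0.372; upper = 1.672.

[0.372, 1.672]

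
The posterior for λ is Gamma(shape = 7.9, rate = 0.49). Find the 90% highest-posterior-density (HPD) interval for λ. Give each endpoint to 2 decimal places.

[6.93, 24.98]

The posterior is unimodal and skewed, so the HPD interval has equal density at both endpoints and is the shortest 90% interval.
Solving f(6.93) = f(24.98) with F(24.98) − F(6.93) = 0.90 gives [6.93, 24.98].
For comparison, the equal-tailed interval is [7.98, 26.57]; the HPD is narrower and shifted toward the mode.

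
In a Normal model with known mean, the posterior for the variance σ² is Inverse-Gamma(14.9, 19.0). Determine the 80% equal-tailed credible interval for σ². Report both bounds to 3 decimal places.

[0.949, 1.860]

Inverse-Gamma(14.9, 19.0) quantiles: F⁻¹(0.1) and F⁻¹(0.9).
Equivalently, 1/σ² ~ Gamma(14.9, rate = 19.0); invert its 0.9 and 0.1 quantiles.
Posterior mean ≈ 1.367, SD ≈ 0.381; a Normal approximation gives roughly [0.879, 1.855].
Exact: lower = 0.949; upper = 1.860.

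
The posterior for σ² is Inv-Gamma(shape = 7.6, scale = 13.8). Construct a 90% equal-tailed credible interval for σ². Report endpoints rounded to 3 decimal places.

Inverse-Gamma(7.6, 13.8) quantiles: F⁻¹(0.05) and F⁻¹(0.95).
Equivalently, 1/σ² ~ Gamma(7.6, rate = 13.8); invert its 0.95 and 0.05 quantiles.
Posterior mean ≈ 2.091, SD ≈ 0.884; a Normal approximation gives roughly [0.638, 3.544].
Exact: lower = 1.093; upper = 3.730.

[1.093, 3.730]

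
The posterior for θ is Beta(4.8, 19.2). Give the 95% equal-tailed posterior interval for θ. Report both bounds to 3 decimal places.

Posterior: Beta(4.8, 19.2).
Equal-tailed 95% interval: the 0.025 and 0.975 quantiles of Beta(4.8, 19.2).
Posterior mean ≈ 0.200, SD ≈ 0.080; a Normal approximation gives roughly [0.043, 0.357].
Exact: F⁻¹(0.025) = 0.069; F⁻¹(0.975) = 0.378.

[0.069, 0.378]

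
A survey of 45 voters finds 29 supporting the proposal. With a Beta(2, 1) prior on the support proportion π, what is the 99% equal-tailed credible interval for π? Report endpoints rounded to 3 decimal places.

[0.462, 0.807]

Posterior: Beta(2+29, 1+16) = Beta(31, 17).
Equal-tailed 99% interval: the 0.005 and 0.995 quantiles of Beta(31, 17).
Posterior mean ≈ 0.646, SD ≈ 0.068; a Normal approximation gives roughly [0.470, 0.822].
Exact: F⁻¹(0.005) = 0.462; F⁻¹(0.995) = 0.807.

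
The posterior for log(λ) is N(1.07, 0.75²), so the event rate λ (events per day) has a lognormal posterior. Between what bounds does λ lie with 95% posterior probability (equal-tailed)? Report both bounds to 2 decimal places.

On the log scale the 95% interval is 1.07 ± 1.960 × 0.75 = [-0.4000, 2.5400].
Exponentiate: [e^-0.4000, e^2.5400] = [0.67, 12.68].

[0.67, 12.68]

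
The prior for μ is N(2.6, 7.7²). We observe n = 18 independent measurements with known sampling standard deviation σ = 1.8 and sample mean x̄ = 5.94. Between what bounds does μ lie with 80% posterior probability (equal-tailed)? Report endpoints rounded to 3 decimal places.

Posterior precision = 1/7.7² + 18/1.8² = 0.0169 + 5.5556 = 5.5724, so posterior SD = 0.4236.
Posterior mean = (2.6/7.7² + 18·5.94/1.8²) / 5.5724 = 5.9299.
Interval: 5.9299 ± 1.282 × 0.4236 → [5.387, 6.473].

[5.387, 6.473]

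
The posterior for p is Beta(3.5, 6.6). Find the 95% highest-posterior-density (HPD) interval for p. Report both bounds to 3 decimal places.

The posterior is unimodal and skewed, so the HPD interval has equal density at both endpoints and is the shortest 95% interval.
Solving f(0.086) = f(0.623) with F(0.623) − F(0.086) = 0.95 gives [0.086, 0.623].
For comparison, the equal-tailed interval is [0.103, 0.647]; the HPD is narrower and shifted toward the mode.

[0.086, 0.623]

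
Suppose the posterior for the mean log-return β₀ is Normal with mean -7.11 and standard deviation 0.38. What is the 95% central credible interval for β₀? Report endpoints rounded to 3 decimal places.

[-7.855, -6.365]

The posterior is symmetric, so the 95% equal-tailed interval is β₀ = -7.11 ± z·0.38 with z = 1.960.
Half-width: 1.960 × 0.38 = 0.745.
-7.11 − 0.745 = -7.855; -7.11 + 0.745 = -6.365.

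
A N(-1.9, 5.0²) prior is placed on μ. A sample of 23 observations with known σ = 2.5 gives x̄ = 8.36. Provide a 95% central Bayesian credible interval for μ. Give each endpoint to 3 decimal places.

Posterior precision = 1/5.0² + 23/2.5² = 0.0400 + 3.6800 = 3.7200, so posterior SD = 0.5185.
Posterior mean = (-1.9/5.0² + 23·8.36/2.5²) / 3.7200 = 8.2497.
Interval: 8.2497 ± 1.960 × 0.5185 → [7.233, 9.266].

[7.233, 9.266]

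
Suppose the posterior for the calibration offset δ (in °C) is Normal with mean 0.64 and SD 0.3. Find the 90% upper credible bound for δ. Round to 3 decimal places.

Need U with P(δ ≤ U) = 0.90: U = 0.64 + z_{0.1}·0.3.
z = 1.282; U = 0.64 + 1.282 × 0.3 = 1.024.

1.024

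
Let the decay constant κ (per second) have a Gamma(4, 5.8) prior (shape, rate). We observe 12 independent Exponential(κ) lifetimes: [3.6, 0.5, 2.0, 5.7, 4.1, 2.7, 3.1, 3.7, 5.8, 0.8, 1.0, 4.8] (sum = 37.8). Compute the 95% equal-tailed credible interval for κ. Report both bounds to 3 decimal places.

Posterior: Gamma(4+12, 5.8+37.8) = Gamma(16, 43.6) (shape, rate).
Equal-tailed 95% interval: Gamma(16, 43.6) quantiles at 0.025 and 0.975.
Posterior mean ≈ 0.367, SD ≈ 0.092; a Normal approximation gives roughly [0.187, 0.547].
Exact: lower = 0.210; upper = 0.567.

[0.210, 0.567]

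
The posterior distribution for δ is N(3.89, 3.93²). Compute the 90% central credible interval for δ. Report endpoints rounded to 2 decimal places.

[-2.57, 10.35]

The posterior is symmetric, so the 90% equal-tailed interval is δ = 3.89 ± z·3.93 with z = 1.645.
Half-width: 1.645 × 3.93 = 6.46.
3.89 − 6.46 = -2.57; 3.89 + 6.46 = 10.35.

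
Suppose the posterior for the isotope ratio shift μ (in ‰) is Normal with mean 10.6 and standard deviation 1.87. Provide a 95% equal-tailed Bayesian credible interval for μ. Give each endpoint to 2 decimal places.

The posterior is symmetric, so the 95% equal-tailed interval is μ = 10.6 ± z·1.87 with z = 1.960.
Half-width: 1.960 × 1.87 = 3.67.
10.6 − 3.67 = 6.93; 10.6 + 3.67 = 14.27.

[6.93, 14.27]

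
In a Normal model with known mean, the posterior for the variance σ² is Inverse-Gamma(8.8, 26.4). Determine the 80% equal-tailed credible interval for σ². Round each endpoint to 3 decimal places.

[2.070, 5.004]

Inverse-Gamma(8.8, 26.4) quantiles: F⁻¹(0.1) and F⁻¹(0.9).
Equivalently, 1/σ² ~ Gamma(8.8, rate = 26.4); invert its 0.9 and 0.1 quantiles.
Posterior mean ≈ 3.385, SD ≈ 1.298; a Normal approximation gives roughly [1.721, 5.048].
Exact: lower = 2.070; upper = 5.004.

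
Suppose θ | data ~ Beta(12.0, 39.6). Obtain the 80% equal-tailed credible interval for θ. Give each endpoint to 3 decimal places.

[0.160, 0.310]

Posterior: Beta(12.0, 39.6).
Equal-tailed 80% interval: the 0.1 and 0.9 quantiles of Beta(12.0, 39.6).
Posterior mean ≈ 0.233, SD ≈ 0.058; a Normal approximation gives roughly [0.158, 0.307].
Exact: F⁻¹(0.1) = 0.160; F⁻¹(0.9) = 0.310.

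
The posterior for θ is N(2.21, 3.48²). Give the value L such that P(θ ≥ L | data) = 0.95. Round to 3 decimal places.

-3.514

Need L with P(θ ≥ L) = 0.95: L = 2.21 − z_{0.05}·3.48.
z = 1.645; L = 2.21 − 1.645 × 3.48 = -3.514.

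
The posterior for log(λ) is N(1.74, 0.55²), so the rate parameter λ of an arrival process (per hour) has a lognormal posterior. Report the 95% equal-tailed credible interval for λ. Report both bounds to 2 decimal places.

[1.94, 16.74]

On the log scale the 95% interval is 1.74 ± 1.960 × 0.55 = [0.6620, 2.8180].
Exponentiate: [e^0.6620, e^2.8180] = [1.94, 16.74].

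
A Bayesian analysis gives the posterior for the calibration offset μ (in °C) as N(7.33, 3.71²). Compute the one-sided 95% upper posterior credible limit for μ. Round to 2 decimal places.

Need U with P(μ ≤ U) = 0.95: U = 7.33 + z_{0.05}·3.71.
z = 1.645; U = 7.33 + 1.645 × 3.71 = 13.43.

13.43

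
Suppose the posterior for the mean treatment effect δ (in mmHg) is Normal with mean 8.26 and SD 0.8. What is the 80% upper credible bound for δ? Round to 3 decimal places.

Need U with P(δ ≤ U) = 0.80: U = 8.26 + z_{0.2}·0.8.
z = 0.842; U = 8.26 + 0.842 × 0.8 = 8.933.

8.933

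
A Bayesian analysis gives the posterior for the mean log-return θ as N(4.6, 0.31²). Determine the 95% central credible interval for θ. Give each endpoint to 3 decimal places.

[3.992, 5.208]

The posterior is symmetric, so the 95% equal-tailed interval is θ = 4.6 ± z·0.31 with z = 1.960.
Half-width: 1.960 × 0.31 = 0.608.
4.6 − 0.608 = 3.992; 4.6 + 0.608 = 5.208.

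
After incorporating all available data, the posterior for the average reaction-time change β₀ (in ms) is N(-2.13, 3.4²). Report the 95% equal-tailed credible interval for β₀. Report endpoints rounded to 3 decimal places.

[-8.794, 4.534]

The posterior is symmetric, so the 95% equal-tailed interval is β₀ = -2.13 ± z·3.4 with z = 1.960.
Half-width: 1.960 × 3.4 = 6.664.
-2.13 − 6.664 = -8.794; -2.13 + 6.664 = 4.534.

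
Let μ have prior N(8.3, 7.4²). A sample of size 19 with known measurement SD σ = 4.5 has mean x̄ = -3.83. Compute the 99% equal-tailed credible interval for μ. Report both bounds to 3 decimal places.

Posterior precision = 1/7.4² + 19/4.5² = 0.0183 + 0.9383 = 0.9565, so posterior SD = 1.0225.
Posterior mean = (8.3/7.4² + 19·-3.83/4.5²) / 0.9565 = -3.5984.
Interval: -3.5984 ± 2.576 × 1.0225 → [-6.232, -0.965].

[-6.232, -0.965]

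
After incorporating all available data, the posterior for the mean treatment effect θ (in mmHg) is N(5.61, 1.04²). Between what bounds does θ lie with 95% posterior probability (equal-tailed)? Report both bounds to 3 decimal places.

The posterior is symmetric, so the 95% equal-tailed interval is θ = 5.61 ± z·1.04 with z = 1.960.
Half-width: 1.960 × 1.04 = 2.038.
5.61 − 2.038 = 3.572; 5.61 + 2.038 = 7.648.

[3.572, 7.648]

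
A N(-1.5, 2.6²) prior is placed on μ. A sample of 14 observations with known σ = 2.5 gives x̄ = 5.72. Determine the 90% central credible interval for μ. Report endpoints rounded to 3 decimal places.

Posterior precision = 1/2.6² + 14/2.5² = 0.1479 + 2.2400 = 2.3879, so posterior SD = 0.6471.
Posterior mean = (-1.5/2.6² + 14·5.72/2.5²) / 2.3879 = 5.2727.
Interval: 5.2727 ± 1.645 × 0.6471 → [4.208, 6.337].

[4.208, 6.337]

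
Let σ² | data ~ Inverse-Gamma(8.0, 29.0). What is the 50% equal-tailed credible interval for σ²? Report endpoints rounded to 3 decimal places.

Inverse-Gamma(8.0, 29.0) quantiles: F⁻¹(0.25) and F⁻¹(0.75).
Equivalently, 1/σ² ~ Gamma(8.0, rate = 29.0); invert its 0.75 and 0.25 quantiles.
Posterior mean ≈ 4.143, SD ≈ 1.691; a Normal approximation gives roughly [3.002, 5.284].
Exact: lower = 2.994; upper = 4.869.

[2.994, 4.869]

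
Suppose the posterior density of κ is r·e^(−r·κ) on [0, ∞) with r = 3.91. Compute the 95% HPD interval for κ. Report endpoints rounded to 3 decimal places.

The exponential density is strictly decreasing on [0, ∞), so the HPD interval is anchored at 0: [0, q] with P(κ ≤ q) = 0.95.
q = −ln(1 − 0.95) / 3.91 = 2.9957 / 3.91 = 0.766.

[0.000, 0.766]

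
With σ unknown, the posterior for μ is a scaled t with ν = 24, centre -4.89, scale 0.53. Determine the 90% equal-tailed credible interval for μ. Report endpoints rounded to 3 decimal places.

The t_24 distribution is symmetric; the 90% interval is -4.89 ± t·0.53 with t_{0.95,24} = 1.711.
Half-width: 1.711 × 0.53 = 0.907.
-4.89 − 0.907 = -5.797; -4.89 + 0.907 = -3.983.

[-5.797, -3.983]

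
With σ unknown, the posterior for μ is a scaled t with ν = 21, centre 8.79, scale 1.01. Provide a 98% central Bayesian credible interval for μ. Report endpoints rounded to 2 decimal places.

[6.25, 11.33]

The t_21 distribution is symmetric; the 98% interval is 8.79 ± t·1.01 with t_{0.99,21} = 2.518.
Half-width: 2.518 × 1.01 = 2.54.
8.79 − 2.54 = 6.25; 8.79 + 2.54 = 11.33.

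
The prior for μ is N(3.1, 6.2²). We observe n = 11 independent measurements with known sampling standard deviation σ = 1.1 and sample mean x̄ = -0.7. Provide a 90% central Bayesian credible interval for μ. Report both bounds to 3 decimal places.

Posterior precision = 1/6.2² + 11/1.1² = 0.0260 + 9.0909 = 9.1169, so posterior SD = 0.3312.
Posterior mean = (3.1/6.2² + 11·-0.7/1.1²) / 9.1169 = -0.6892.
Interval: -0.6892 ± 1.645 × 0.3312 → [-1.234, -0.144].

[-1.234, -0.144]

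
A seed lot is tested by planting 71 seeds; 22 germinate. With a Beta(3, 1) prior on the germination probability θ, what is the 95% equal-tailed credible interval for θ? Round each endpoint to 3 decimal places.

[0.232, 0.443]

Posterior: Beta(3+22, 1+49) = Beta(25, 50).
Equal-tailed 95% interval: the 0.025 and 0.975 quantiles of Beta(25, 50).
Posterior mean ≈ 0.333, SD ≈ 0.054; a Normal approximation gives roughly [0.227, 0.439].
Exact: F⁻¹(0.025) = 0.232; F⁻¹(0.975) = 0.443.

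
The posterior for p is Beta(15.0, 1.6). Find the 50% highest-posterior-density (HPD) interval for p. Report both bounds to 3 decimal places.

The posterior is unimodal and skewed, so the HPD interval has equal density at both endpoints and is the shortest 50% interval.
Solving f(0.911) = f(0.986) with F(0.986) − F(0.911) = 0.50 gives [0.911, 0.986].
For comparison, the equal-tailed interval is [0.867, 0.957]; the HPD is narrower and shifted toward the mode.

[0.911, 0.986]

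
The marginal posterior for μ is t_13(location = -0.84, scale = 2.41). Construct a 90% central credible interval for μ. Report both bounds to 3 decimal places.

[-5.108, 3.428]

The t_13 distribution is symmetric; the 90% interval is -0.84 ± t·2.41 with t_{0.95,13} = 1.771.
Half-width: 1.771 × 2.41 = 4.268.
-0.84 − 4.268 = -5.108; -0.84 + 4.268 = 3.428.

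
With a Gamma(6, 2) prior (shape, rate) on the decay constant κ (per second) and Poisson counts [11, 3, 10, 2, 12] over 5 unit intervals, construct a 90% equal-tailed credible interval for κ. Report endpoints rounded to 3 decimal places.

Posterior: Gamma(6+38, 2+5) = Gamma(44, 7) (shape, rate).
Equal-tailed 90% interval: Gamma(44, 7) quantiles at 0.05 and 0.95.
Posterior mean ≈ 6.286, SD ≈ 0.948; a Normal approximation gives roughly [4.727, 7.844].
Exact: lower = 4.812; upper = 7.921.

[4.812, 7.921]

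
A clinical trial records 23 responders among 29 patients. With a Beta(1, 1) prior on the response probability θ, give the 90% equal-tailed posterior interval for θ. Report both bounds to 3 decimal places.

[0.643, 0.885]

Posterior: Beta(1+23, 1+6) = Beta(24, 7).
Equal-tailed 90% interval: the 0.05 and 0.95 quantiles of Beta(24, 7).
Posterior mean ≈ 0.774, SD ≈ 0.074; a Normal approximation gives roughly [0.653, 0.896].
Exact: F⁻¹(0.05) = 0.643; F⁻¹(0.95) = 0.885.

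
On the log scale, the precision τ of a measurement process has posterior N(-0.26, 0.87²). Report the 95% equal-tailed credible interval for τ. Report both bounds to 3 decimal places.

On the log scale the 95% interval is -0.26 ± 1.960 × 0.87 = [-1.9652, 1.4452].
Exponentiate: [e^-1.9652, e^1.4452] = [0.140, 4.243].

[0.140, 4.243]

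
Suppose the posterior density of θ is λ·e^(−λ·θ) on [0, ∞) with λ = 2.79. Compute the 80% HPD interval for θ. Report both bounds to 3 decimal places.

The exponential density is strictly decreasing on [0, ∞), so the HPD interval is anchored at 0: [0, q] with P(θ ≤ q) = 0.80.
q = −ln(1 − 0.80) / 2.79 = 1.6094 / 2.79 = 0.577.

[0.000, 0.577]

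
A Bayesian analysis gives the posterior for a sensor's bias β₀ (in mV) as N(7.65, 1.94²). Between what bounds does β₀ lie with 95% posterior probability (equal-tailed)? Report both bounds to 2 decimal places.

The posterior is symmetric, so the 95% equal-tailed interval is β₀ = 7.65 ± z·1.94 with z = 1.960.
Half-width: 1.960 × 1.94 = 3.80.
7.65 − 3.80 = 3.85; 7.65 + 3.80 = 11.45.

[3.85, 11.45]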